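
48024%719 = 570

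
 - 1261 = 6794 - 8055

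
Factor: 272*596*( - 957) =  -155141184 = - 2^6*3^1*11^1 *17^1*29^1*149^1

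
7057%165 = 127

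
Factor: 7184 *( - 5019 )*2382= - 2^5 * 3^2*7^1* 239^1*  397^1*449^1=- 85886573472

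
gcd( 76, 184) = 4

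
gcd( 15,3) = 3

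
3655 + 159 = 3814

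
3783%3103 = 680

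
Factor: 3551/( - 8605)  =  - 5^ ( - 1 ) *53^1*67^1*1721^(-1) 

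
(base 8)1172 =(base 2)1001111010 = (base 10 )634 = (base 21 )194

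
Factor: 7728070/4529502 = 3864035/2264751 = 3^(-2 )*5^1*7^1*113^1*977^1*251639^( - 1)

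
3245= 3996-751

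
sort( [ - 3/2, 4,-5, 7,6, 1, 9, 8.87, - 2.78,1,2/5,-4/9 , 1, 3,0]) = [ - 5,-2.78 , - 3/2, - 4/9, 0, 2/5,1, 1, 1, 3, 4, 6,7, 8.87,9]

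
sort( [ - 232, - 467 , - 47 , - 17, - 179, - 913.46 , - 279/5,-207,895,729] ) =[ - 913.46, - 467, - 232,-207 , - 179, - 279/5, - 47, - 17,729 , 895]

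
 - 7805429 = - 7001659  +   - 803770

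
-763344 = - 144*5301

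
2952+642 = 3594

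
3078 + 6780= 9858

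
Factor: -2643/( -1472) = 2^( - 6)*3^1*23^ (-1 ) * 881^1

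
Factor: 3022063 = 11^1*257^1*1069^1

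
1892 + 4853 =6745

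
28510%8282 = 3664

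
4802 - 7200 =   -  2398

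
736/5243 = 736/5243 = 0.14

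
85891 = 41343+44548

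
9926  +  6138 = 16064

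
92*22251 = 2047092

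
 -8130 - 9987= - 18117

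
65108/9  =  7234 + 2/9 = 7234.22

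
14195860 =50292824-36096964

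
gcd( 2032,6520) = 8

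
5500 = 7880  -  2380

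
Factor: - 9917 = - 47^1*211^1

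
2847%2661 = 186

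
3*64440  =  193320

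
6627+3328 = 9955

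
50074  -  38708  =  11366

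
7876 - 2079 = 5797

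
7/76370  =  1/10910 = 0.00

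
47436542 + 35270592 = 82707134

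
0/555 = 0 = 0.00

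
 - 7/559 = - 1 + 552/559= - 0.01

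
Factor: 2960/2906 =2^3*5^1 * 37^1*1453^( - 1)  =  1480/1453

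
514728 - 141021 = 373707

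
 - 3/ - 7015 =3/7015 = 0.00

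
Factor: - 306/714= - 3/7  =  - 3^1*7^( - 1 )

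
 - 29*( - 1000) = 29000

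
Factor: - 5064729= - 3^1 * 1688243^1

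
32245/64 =503  +  53/64= 503.83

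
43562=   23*1894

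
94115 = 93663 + 452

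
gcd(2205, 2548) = 49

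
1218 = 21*58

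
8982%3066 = 2850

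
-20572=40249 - 60821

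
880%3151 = 880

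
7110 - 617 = 6493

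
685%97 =6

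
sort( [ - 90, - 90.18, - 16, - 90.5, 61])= [-90.5, - 90.18, - 90, - 16,61 ]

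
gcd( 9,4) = 1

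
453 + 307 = 760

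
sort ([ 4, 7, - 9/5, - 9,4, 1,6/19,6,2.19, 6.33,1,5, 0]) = [ - 9 ,  -  9/5,0,6/19,1, 1, 2.19, 4,4 , 5,6,  6.33 , 7] 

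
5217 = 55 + 5162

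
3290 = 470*7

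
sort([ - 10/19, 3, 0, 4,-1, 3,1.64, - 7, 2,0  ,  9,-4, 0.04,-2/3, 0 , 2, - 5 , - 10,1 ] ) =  [ - 10, - 7, - 5, - 4, - 1, - 2/3, - 10/19, 0,  0,0, 0.04,1,  1.64, 2,2, 3,3, 4, 9 ] 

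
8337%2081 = 13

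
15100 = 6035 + 9065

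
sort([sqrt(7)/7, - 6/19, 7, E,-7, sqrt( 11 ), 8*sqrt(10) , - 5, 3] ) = [ - 7 , - 5, - 6/19,sqrt( 7)/7, E,  3 , sqrt( 11) , 7,8 *sqrt( 10 )] 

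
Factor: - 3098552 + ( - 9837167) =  - 587^1*22037^1 = - 12935719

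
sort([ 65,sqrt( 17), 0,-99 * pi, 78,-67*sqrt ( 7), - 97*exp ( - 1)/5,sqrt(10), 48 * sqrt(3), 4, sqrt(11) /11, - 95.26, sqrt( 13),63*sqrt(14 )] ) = [ - 99*pi, - 67*sqrt(7 ) , - 95.26, - 97 * exp( - 1 )/5,0, sqrt( 11)/11, sqrt(10), sqrt(13 ), 4, sqrt ( 17), 65, 78, 48*sqrt(3 ),63*sqrt(14) ]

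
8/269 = 8/269=0.03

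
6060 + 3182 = 9242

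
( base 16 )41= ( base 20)35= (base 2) 1000001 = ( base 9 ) 72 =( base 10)65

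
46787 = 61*767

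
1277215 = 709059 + 568156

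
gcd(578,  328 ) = 2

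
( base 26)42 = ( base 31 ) 3D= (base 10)106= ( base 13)82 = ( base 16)6A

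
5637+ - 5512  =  125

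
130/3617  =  130/3617  =  0.04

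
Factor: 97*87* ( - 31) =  -261609 = - 3^1*29^1*31^1*97^1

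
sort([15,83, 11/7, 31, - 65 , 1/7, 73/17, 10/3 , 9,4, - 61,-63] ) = [ - 65, - 63, - 61,1/7,11/7, 10/3, 4,73/17, 9 , 15,31 , 83] 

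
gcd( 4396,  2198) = 2198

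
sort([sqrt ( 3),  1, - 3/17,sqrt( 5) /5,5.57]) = [ - 3/17,sqrt( 5 ) /5 , 1,sqrt( 3), 5.57]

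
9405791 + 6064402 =15470193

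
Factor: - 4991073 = -3^1*139^1*11969^1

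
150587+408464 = 559051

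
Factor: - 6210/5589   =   - 10/9 = - 2^1*3^( -2 )*5^1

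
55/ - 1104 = -1 + 1049/1104 = - 0.05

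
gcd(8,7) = 1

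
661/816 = 661/816 = 0.81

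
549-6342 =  - 5793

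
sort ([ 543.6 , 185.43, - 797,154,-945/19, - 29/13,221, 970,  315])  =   [-797 , -945/19, - 29/13,154, 185.43,221,315,  543.6,  970 ]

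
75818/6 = 12636  +  1/3 = 12636.33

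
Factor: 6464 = 2^6*101^1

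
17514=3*5838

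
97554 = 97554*1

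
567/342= 63/38 = 1.66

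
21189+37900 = 59089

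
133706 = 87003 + 46703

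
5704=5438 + 266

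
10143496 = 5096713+5046783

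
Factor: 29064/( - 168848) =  -2^(-1)*3^1*7^1*61^ (  -  1) = - 21/122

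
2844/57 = 49 + 17/19 = 49.89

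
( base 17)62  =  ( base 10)104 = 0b1101000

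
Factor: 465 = 3^1 * 5^1 * 31^1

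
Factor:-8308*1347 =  - 2^2 * 3^1*31^1*67^1 *449^1 = - 11190876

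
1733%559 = 56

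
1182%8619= 1182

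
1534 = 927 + 607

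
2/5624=1/2812 = 0.00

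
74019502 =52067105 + 21952397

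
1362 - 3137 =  - 1775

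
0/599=0 = 0.00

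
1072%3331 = 1072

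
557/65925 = 557/65925 = 0.01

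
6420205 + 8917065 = 15337270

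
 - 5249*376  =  -1973624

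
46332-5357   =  40975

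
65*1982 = 128830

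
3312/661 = 5 + 7/661 = 5.01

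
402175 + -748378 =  - 346203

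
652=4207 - 3555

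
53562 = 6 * 8927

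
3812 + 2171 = 5983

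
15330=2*7665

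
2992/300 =9 + 73/75 = 9.97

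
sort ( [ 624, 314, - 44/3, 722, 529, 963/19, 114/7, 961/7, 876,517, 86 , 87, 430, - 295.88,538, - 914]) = [ -914,  -  295.88, -44/3, 114/7, 963/19,  86,87, 961/7, 314 , 430,517,529, 538, 624,722,876 ] 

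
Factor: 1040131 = 97^1 * 10723^1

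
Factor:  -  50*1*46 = - 2300= - 2^2*5^2*23^1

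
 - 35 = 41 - 76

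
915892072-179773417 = 736118655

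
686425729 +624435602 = 1310861331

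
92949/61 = 1523 + 46/61 = 1523.75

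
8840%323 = 119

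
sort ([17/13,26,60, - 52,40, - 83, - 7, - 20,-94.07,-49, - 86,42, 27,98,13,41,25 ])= [ - 94.07, - 86, - 83, - 52, - 49, - 20, - 7,17/13,13, 25, 26,27,40,  41,42, 60,98 ] 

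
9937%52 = 5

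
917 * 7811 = 7162687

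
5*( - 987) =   -  4935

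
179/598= 179/598 = 0.30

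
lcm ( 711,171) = 13509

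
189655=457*415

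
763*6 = 4578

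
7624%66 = 34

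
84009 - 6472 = 77537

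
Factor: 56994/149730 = 59/155 = 5^(  -  1)*31^( - 1 )*59^1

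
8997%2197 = 209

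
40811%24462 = 16349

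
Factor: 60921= 3^2*7^1*967^1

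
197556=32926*6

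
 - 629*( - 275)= 172975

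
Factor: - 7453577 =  - 43^1*97^1*1787^1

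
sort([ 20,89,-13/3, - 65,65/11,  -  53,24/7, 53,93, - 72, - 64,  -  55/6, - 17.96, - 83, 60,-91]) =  [ - 91,- 83,  -  72,- 65, - 64, - 53,-17.96, - 55/6,-13/3,24/7,65/11,20,53, 60, 89,93 ]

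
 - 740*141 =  - 104340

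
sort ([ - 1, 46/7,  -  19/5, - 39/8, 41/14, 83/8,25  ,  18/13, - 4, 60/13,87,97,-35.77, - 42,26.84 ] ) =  [ - 42, - 35.77, - 39/8, - 4, - 19/5, - 1,18/13,41/14, 60/13,46/7, 83/8, 25, 26.84, 87, 97] 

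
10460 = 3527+6933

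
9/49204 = 9/49204 = 0.00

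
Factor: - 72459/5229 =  - 7^ ( - 1 )*97^1=   - 97/7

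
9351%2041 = 1187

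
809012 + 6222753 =7031765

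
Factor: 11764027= 11^1*283^1*3779^1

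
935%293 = 56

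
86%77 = 9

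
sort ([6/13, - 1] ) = [ - 1, 6/13 ]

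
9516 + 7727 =17243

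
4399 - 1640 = 2759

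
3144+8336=11480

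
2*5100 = 10200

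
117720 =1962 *60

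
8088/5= 8088/5= 1617.60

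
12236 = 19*644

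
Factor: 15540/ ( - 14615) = -2^2 * 3^1*7^1* 79^( - 1) = -84/79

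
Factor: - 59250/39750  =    -  53^(-1)*79^1 = - 79/53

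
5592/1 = 5592   =  5592.00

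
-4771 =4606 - 9377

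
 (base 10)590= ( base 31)j1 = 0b1001001110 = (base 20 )19a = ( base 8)1116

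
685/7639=685/7639 = 0.09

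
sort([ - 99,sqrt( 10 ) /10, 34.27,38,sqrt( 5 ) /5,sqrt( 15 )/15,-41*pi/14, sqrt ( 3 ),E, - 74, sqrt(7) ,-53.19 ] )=[  -  99,-74, - 53.19,-41*pi/14 , sqrt( 15) /15,sqrt( 10)/10, sqrt(5 ) /5,sqrt (3), sqrt( 7), E,34.27, 38 ] 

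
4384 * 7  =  30688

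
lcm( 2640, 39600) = 39600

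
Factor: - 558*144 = -2^5*3^4*31^1=- 80352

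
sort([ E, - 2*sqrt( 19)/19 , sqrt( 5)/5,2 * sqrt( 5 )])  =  [-2*sqrt(19 )/19 , sqrt(5)/5,E , 2*sqrt( 5 )] 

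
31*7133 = 221123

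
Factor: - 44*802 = - 35288 = - 2^3*11^1*401^1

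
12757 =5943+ 6814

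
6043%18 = 13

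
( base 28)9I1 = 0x1D89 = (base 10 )7561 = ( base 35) 661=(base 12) 4461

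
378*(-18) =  - 6804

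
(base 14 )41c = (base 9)1100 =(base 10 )810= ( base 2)1100101010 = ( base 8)1452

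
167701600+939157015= 1106858615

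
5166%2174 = 818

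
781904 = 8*97738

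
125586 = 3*41862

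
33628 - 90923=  - 57295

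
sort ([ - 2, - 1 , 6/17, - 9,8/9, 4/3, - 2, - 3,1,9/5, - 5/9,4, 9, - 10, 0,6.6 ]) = [ - 10 ,-9, - 3, -2, - 2 ,-1, - 5/9,0,6/17, 8/9,1,  4/3,  9/5,4, 6.6,9 ] 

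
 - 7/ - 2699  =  7/2699 = 0.00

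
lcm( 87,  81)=2349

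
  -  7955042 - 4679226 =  - 12634268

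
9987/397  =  25 +62/397 = 25.16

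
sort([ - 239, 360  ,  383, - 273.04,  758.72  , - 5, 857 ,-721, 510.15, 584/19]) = [ - 721, - 273.04, - 239, - 5, 584/19,  360,383,510.15, 758.72, 857] 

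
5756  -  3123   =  2633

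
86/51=1+35/51 = 1.69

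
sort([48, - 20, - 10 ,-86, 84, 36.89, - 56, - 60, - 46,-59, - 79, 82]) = [  -  86 ,-79 ,  -  60,-59, - 56, -46,-20 ,-10 , 36.89, 48, 82 , 84 ]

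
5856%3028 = 2828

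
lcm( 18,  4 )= 36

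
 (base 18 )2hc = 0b1111000110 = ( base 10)966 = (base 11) 7a9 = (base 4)33012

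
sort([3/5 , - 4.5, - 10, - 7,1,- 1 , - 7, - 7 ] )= [ - 10, - 7,  -  7,-7, - 4.5,  -  1,3/5 , 1]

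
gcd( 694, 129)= 1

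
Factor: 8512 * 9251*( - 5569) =-438528187328 = - 2^6*7^1 * 11^1*19^1*29^2*5569^1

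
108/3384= 3/94= 0.03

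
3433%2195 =1238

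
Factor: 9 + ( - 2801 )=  - 2792 = -  2^3*349^1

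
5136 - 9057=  - 3921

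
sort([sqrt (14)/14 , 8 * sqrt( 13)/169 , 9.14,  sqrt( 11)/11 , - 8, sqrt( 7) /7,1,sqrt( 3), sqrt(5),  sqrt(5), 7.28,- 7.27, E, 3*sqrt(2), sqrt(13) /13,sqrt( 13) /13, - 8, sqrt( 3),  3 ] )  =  [ - 8, - 8, - 7.27,8*sqrt( 13)/169,sqrt(14)/14,  sqrt (13)/13,  sqrt ( 13 ) /13, sqrt( 11 )/11, sqrt(7 ) /7,1, sqrt( 3 ), sqrt (3),sqrt(5), sqrt( 5),  E,3,3*sqrt( 2 ),7.28, 9.14]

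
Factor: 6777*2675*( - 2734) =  - 49563250650  =  - 2^1*3^3*5^2*107^1*251^1*1367^1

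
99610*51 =5080110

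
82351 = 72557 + 9794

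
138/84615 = 46/28205 =0.00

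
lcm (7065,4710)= 14130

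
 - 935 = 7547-8482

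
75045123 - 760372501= - 685327378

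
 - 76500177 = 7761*( -9857)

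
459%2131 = 459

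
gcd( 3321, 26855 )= 41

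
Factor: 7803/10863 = 51/71=3^1*17^1*71^( - 1 ) 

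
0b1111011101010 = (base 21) hji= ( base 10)7914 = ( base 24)dhi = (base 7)32034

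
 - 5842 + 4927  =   - 915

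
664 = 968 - 304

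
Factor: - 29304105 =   -  3^1* 5^1 * 109^1 * 17923^1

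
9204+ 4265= 13469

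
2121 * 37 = 78477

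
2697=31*87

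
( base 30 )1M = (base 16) 34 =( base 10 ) 52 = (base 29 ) 1N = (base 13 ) 40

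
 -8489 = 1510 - 9999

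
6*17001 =102006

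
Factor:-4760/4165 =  - 8/7 = - 2^3 * 7^( -1 )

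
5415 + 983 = 6398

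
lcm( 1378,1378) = 1378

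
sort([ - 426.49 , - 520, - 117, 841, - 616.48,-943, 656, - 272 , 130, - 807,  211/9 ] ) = [ - 943,  -  807,-616.48, - 520 , - 426.49, - 272,-117, 211/9 , 130, 656, 841]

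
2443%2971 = 2443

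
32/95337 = 32/95337=   0.00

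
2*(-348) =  - 696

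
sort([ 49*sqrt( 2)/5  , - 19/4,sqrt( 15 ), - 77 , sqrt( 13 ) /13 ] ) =[-77,  -  19/4, sqrt ( 13)/13, sqrt( 15),49 * sqrt( 2)/5]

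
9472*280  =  2652160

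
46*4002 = 184092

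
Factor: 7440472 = 2^3*13^1*29^1*2467^1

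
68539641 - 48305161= 20234480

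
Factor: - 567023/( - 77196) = 617/84= 2^(-2)*3^( - 1 )*7^( - 1)*617^1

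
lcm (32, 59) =1888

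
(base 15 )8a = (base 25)55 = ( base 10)130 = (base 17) 7B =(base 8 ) 202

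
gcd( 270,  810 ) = 270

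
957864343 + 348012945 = 1305877288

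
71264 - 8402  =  62862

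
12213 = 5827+6386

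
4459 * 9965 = 44433935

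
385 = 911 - 526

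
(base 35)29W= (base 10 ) 2797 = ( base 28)3fp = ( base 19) 7E4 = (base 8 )5355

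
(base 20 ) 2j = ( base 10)59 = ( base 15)3E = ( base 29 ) 21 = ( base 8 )73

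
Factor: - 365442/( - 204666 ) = 791/443= 7^1*113^1*443^( - 1) 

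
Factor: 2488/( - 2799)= - 2^3 *3^(-2 )=- 8/9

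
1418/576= 709/288 = 2.46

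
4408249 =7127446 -2719197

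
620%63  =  53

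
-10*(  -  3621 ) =36210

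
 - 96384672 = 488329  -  96873001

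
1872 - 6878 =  - 5006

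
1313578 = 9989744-8676166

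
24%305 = 24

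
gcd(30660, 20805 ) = 1095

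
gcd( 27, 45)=9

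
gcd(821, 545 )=1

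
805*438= 352590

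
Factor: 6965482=2^1*3482741^1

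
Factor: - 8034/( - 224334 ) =13/363 = 3^( - 1 ) * 11^( - 2 )*13^1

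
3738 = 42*89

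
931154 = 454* 2051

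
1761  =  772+989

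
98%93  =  5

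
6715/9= 746 + 1/9 = 746.11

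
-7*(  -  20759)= 145313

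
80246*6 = 481476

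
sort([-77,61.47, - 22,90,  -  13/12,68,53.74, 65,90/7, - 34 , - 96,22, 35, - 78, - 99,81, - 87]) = [  -  99,- 96,-87, - 78, - 77, - 34, - 22, - 13/12, 90/7,22, 35, 53.74,61.47,65,68,81, 90]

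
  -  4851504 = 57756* ( - 84) 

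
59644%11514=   2074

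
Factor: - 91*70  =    -  6370 = -2^1*5^1*7^2*13^1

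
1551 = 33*47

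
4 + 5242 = 5246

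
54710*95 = 5197450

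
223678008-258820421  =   - 35142413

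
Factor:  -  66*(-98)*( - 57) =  - 2^2*3^2*7^2 * 11^1*  19^1= -368676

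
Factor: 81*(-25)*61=-3^4*5^2 * 61^1 = - 123525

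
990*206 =203940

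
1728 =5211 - 3483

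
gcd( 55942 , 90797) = 1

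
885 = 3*295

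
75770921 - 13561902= 62209019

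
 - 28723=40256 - 68979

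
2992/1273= 2 + 446/1273 =2.35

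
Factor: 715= 5^1*11^1*13^1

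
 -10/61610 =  - 1/6161 = -0.00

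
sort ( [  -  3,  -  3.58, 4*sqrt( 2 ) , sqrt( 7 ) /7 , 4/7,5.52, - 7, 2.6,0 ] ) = [ - 7,  -  3.58, - 3, 0, sqrt( 7 ) /7 , 4/7,  2.6, 5.52 , 4 * sqrt(2) ]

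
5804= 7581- 1777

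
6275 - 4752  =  1523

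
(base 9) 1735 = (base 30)1E8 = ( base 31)1bq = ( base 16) 530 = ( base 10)1328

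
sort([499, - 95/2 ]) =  [ - 95/2,  499]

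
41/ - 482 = -41/482 = -0.09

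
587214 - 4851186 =  -  4263972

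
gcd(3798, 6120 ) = 18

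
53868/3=17956= 17956.00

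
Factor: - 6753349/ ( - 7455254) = 2^(-1 )*43^(-1 )*86689^( - 1 )*6753349^1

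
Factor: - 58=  - 2^1*29^1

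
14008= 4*3502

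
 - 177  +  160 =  - 17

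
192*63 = 12096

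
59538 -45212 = 14326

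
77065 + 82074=159139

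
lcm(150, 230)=3450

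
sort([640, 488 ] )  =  [488, 640 ] 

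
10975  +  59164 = 70139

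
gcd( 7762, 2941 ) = 1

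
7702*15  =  115530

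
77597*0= 0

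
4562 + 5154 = 9716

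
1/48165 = 1/48165 = 0.00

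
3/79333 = 3/79333 = 0.00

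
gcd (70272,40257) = 9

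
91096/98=45548/49 =929.55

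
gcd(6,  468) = 6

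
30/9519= 10/3173 =0.00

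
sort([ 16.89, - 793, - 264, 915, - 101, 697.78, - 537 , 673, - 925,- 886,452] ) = [-925, - 886, -793, - 537, -264, - 101,16.89, 452 , 673,  697.78,915]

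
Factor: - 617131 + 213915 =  - 2^4 * 11^1*29^1*79^1= - 403216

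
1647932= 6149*268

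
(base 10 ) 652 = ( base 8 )1214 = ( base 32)kc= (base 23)158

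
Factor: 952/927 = 2^3*3^(-2)*7^1*17^1*103^( - 1) 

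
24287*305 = 7407535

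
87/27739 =87/27739 =0.00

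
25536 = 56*456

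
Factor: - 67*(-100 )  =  2^2*5^2*67^1 = 6700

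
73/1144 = 73/1144 =0.06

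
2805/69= 935/23 =40.65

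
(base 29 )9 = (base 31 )9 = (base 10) 9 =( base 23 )9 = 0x9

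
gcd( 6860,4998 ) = 98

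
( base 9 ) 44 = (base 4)220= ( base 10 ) 40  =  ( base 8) 50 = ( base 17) 26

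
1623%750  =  123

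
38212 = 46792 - 8580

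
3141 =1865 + 1276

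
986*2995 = 2953070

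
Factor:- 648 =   -  2^3 * 3^4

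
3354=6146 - 2792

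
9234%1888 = 1682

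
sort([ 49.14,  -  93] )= [ - 93 , 49.14]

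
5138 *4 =20552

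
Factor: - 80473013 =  - 199^1*404387^1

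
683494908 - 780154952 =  - 96660044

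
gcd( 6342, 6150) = 6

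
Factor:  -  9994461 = - 3^1*3331487^1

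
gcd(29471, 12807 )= 1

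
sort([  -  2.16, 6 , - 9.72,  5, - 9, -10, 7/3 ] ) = [ - 10, - 9.72,  -  9, - 2.16, 7/3,5,6] 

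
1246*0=0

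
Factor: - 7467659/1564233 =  - 3^(  -  1)*11^ (- 1 )*107^( - 1 ) * 443^( - 1) * 7467659^1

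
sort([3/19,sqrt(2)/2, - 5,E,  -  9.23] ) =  [-9.23, - 5 , 3/19,sqrt( 2 )/2,E ] 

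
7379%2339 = 362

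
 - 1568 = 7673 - 9241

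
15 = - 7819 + 7834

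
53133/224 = 53133/224 = 237.20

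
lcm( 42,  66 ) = 462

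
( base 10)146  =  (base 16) 92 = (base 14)a6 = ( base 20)76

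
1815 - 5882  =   - 4067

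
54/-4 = -14 + 1/2 = - 13.50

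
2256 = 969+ 1287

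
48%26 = 22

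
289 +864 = 1153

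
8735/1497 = 5  +  1250/1497= 5.84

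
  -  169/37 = -169/37 = -4.57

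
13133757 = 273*48109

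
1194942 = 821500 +373442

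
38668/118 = 19334/59 = 327.69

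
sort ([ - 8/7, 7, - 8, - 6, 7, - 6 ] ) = [ - 8, - 6,-6  , - 8/7,7,  7] 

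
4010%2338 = 1672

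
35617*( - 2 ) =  - 71234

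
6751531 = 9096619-2345088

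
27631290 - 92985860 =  - 65354570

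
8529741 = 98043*87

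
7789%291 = 223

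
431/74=5 + 61/74 = 5.82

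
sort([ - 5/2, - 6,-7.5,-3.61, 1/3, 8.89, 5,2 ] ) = [-7.5,-6, - 3.61, - 5/2 , 1/3, 2,5, 8.89]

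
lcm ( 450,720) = 3600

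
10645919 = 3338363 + 7307556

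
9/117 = 1/13 = 0.08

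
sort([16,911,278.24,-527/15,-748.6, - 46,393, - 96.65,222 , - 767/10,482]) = [ - 748.6,-96.65,-767/10 , - 46, - 527/15,16,222 , 278.24, 393, 482,911 ]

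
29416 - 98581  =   - 69165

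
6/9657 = 2/3219 =0.00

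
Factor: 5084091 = 3^2*564899^1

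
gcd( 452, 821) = 1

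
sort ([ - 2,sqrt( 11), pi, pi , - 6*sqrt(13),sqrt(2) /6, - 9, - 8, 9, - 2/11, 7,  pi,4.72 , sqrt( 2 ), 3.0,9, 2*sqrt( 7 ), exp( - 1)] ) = [ - 6*sqrt(13), - 9, - 8 , - 2,  -  2/11,sqrt( 2 ) /6,exp(-1 ), sqrt ( 2) , 3.0 , pi,pi, pi, sqrt(11), 4.72, 2*sqrt(7), 7, 9 , 9]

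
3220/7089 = 3220/7089 = 0.45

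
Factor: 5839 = 5839^1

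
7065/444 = 2355/148 = 15.91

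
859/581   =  1  +  278/581 = 1.48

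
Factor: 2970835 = 5^1 * 7^1*17^1*4993^1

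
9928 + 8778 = 18706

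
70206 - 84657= - 14451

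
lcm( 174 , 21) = 1218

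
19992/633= 31+123/211 = 31.58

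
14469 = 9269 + 5200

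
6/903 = 2/301 = 0.01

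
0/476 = 0  =  0.00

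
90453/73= 90453/73 = 1239.08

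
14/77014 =1/5501 =0.00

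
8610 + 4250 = 12860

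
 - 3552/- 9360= 74/195 = 0.38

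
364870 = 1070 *341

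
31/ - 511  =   - 1 + 480/511 = -  0.06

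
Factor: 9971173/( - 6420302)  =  -2^( -1 )*7^(- 1 )*458593^(-1)*9971173^1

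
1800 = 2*900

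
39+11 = 50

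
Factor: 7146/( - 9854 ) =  - 3^2*13^( - 1 )* 379^( - 1)*397^1 = - 3573/4927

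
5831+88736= 94567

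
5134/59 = 5134/59= 87.02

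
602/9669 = 602/9669 = 0.06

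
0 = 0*5900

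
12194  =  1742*7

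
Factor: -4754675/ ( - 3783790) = 2^(-1)*5^1*23^1*8269^1*378379^( - 1) = 950935/756758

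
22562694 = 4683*4818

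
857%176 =153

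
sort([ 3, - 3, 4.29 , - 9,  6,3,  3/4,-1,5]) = [ - 9, - 3, - 1,3/4,3, 3, 4.29 , 5,6]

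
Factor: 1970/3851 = 2^1*5^1*197^1*3851^( -1)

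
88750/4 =22187 + 1/2 = 22187.50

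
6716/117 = 57 + 47/117 = 57.40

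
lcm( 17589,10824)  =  140712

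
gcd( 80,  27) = 1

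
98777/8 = 98777/8 =12347.12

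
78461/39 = 78461/39 = 2011.82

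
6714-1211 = 5503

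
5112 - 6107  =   - 995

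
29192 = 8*3649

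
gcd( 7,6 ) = 1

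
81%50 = 31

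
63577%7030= 307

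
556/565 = 556/565 = 0.98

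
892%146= 16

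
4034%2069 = 1965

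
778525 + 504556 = 1283081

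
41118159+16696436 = 57814595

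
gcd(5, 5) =5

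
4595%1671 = 1253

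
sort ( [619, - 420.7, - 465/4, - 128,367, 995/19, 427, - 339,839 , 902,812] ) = [ - 420.7,-339, - 128,-465/4,  995/19,367, 427,619,812, 839,  902]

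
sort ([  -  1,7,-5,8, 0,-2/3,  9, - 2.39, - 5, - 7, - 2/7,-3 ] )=[ - 7,-5, - 5, - 3, - 2.39,-1,-2/3,  -  2/7, 0, 7,8, 9 ]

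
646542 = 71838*9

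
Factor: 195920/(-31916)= - 2^2*5^1 * 31^1*101^(  -  1 ) = - 620/101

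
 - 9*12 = - 108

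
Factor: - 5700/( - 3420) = 5/3 = 3^( -1)*5^1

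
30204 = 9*3356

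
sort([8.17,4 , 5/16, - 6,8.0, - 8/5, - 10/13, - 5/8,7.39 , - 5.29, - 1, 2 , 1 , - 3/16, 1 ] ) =[ - 6, - 5.29  , - 8/5, - 1, - 10/13, - 5/8 , - 3/16,5/16,1, 1, 2, 4, 7.39, 8.0, 8.17 ] 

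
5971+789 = 6760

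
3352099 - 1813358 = 1538741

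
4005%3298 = 707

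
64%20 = 4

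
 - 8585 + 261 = - 8324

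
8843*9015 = 79719645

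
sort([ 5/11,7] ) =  [5/11, 7]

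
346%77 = 38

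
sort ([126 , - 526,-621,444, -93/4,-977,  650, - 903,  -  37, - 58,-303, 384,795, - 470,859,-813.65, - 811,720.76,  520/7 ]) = [ - 977,  -  903, - 813.65, - 811 , -621, - 526, - 470,-303, - 58, - 37, -93/4,520/7,126,  384, 444,650,720.76, 795,859]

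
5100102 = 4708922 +391180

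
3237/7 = 3237/7= 462.43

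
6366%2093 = 87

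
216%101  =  14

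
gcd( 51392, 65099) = 1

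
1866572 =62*30106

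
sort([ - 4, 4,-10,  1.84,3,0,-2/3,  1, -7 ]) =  [  -  10,-7, - 4,-2/3, 0, 1, 1.84, 3, 4 ]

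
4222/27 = 156 + 10/27 = 156.37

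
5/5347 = 5/5347 = 0.00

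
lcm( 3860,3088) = 15440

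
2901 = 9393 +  - 6492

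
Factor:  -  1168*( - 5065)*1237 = 7317993040 = 2^4*5^1 * 73^1*1013^1*1237^1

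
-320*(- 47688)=15260160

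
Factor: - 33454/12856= - 2^( - 2 )*43^1*389^1*1607^ ( - 1)  =  - 16727/6428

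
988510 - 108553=879957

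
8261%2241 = 1538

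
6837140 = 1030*6638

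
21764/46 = 10882/23= 473.13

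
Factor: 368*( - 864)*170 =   -  54051840= -2^10*3^3*5^1*17^1* 23^1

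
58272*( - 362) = - 21094464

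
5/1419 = 5/1419=0.00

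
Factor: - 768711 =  - 3^1*43^1*59^1 * 101^1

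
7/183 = 7/183 = 0.04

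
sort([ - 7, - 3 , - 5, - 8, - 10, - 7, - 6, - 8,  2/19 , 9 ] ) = [ - 10, - 8, - 8, - 7 , - 7, - 6,  -  5, - 3, 2/19,9] 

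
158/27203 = 158/27203  =  0.01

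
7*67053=469371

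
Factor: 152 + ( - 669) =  - 11^1*47^1  =  - 517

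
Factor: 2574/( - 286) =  - 9 = - 3^2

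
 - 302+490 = 188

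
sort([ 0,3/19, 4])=[ 0, 3/19, 4]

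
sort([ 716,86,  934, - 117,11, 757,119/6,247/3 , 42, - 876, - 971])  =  [-971, - 876, -117,11,119/6,42,247/3,86,716, 757,  934 ]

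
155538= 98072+57466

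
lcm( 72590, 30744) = 2613240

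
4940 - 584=4356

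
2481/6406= 2481/6406 = 0.39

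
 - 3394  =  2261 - 5655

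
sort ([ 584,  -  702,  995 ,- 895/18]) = [-702,-895/18, 584, 995 ] 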